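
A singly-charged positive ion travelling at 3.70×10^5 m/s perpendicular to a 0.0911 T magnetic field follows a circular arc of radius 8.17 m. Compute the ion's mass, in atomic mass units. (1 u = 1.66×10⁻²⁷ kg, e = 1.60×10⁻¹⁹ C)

qvB = mv²/r ⇒ m = qBr/v.
m = (1×1.60×10^-19)(0.0911)(8.17) / (3.70×10^5) = 3.22×10^-25 kg = 194 u.

m ≈ 194 u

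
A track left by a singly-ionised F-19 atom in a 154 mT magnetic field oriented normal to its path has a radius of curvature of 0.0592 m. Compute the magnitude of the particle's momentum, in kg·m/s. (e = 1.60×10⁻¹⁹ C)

Since qvB = mv²/r, the momentum p = mv = qBr.
p = (1×1.60×10^-19)(0.154)(0.0592) = 1.46×10^-21 kg·m/s.

p ≈ 1.46×10^-21 kg·m/s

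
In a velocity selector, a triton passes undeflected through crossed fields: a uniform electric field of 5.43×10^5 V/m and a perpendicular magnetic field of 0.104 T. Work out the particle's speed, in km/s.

v ≈ 5220 km/s

For zero net force, qE = qvB, so v = E/B.
v = (5.43×10^5) / (0.104) = 5.22×10^6 m/s.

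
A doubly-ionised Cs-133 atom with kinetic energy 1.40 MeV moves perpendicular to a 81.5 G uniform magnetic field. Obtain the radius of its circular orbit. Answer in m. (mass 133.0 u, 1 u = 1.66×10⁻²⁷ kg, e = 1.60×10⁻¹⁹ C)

r ≈ 121 m

Convert the energy: K = 1.40 MeV = 2.24×10^-13 J.
v = √(2K/m) = √(2·2.24×10^-13/2.21×10^-25) = 1.42×10^6 m/s.
r = mv/(qB) = (2.21×10^-25)(1.42×10^6) / [(2×1.60×10^-19)(8.15×10^-3)] = 121 m.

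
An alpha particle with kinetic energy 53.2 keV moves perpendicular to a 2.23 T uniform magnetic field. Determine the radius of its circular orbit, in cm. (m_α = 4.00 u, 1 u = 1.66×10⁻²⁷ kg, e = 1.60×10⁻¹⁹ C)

Convert the energy: K = 53.2 keV = 8.51×10^-15 J.
v = √(2K/m) = √(2·8.51×10^-15/6.64×10^-27) = 1.60×10^6 m/s.
r = mv/(qB) = (6.64×10^-27)(1.60×10^6) / [(2×1.60×10^-19)(2.23)] = 0.0149 m.

r ≈ 1.49 cm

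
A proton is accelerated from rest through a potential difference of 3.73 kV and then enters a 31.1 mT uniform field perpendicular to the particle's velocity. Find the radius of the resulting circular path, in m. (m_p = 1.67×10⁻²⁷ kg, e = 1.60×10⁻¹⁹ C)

The kinetic energy gained is K = qV = (1×1.60×10^-19)(3730) = 5.97×10^-16 J.
v = √(2K/m) = 8.45×10^5 m/s.
r = mv/(qB) = (1.67×10^-27)(8.45×10^5) / [(1×1.60×10^-19)(0.0311)] = 0.284 m.

r ≈ 0.284 m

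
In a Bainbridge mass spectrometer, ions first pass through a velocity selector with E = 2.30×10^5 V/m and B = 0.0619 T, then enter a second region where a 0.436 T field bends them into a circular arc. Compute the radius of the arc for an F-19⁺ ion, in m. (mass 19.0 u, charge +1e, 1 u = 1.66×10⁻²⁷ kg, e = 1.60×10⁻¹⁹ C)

r ≈ 1.68 m

The selector passes v = E/B = 2.30×10^5/0.0619 = 3.72×10^6 m/s.
In the deflection region, r = mv/(qB₂) = (3.15×10^-26)(3.72×10^6) / [(1×1.60×10^-19)(0.436)] = 1.68 m.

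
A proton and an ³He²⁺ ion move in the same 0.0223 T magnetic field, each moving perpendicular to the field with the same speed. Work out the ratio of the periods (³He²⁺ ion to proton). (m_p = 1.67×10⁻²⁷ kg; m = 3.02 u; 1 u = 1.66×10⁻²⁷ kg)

T = 2πm/(qB) is independent of speed, so T₂/T₁ = (m₂/q₂)/(m₁/q₁).
T_{³He²⁺ ion}/T_{proton} = (5.01×10^-27/2e) / (1.67×10^-27/1e) = 1.50.

ratio ≈ 1.50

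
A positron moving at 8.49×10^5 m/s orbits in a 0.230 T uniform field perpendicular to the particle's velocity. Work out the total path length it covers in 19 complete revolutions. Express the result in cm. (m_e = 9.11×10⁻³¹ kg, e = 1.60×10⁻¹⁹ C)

r = mv/(qB) = 2.10×10^-5 m, so one revolution covers 2πr = 1.32×10^-4 m.
In 19 revolutions: L = 19·2πr = 2.51×10^-3 m.

L ≈ 0.251 cm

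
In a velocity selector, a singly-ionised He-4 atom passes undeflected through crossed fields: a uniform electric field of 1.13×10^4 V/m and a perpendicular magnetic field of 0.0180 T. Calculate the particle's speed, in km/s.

v ≈ 628 km/s

For zero net force, qE = qvB, so v = E/B.
v = (1.13×10^4) / (0.0180) = 6.28×10^5 m/s.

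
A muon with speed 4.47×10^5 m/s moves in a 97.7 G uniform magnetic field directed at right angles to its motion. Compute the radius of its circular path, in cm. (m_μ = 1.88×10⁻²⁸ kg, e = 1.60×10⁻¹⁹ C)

The magnetic force provides the centripetal force: qvB = mv²/r, so r = mv/(qB).
r = (1.88×10^-28 kg)(4.47×10^5 m/s) / [(1×1.60×10^-19 C)(9.77×10^-3 T)] = 0.0538 m.

r ≈ 5.38 cm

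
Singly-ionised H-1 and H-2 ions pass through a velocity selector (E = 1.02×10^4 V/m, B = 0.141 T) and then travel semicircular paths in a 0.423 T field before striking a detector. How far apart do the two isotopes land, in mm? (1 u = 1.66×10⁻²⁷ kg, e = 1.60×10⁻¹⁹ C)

Both emerge at v = E/B₁ = 7.23×10^4 m/s.
r = mv/(qB₂), so r₁ = 1.77×10^-3 m and r₂ = 3.55×10^-3 m, giving Δr = 1.77×10^-3 m.
After a semicircle each ion lands a diameter 2r from the entry slit, so the separation is 2Δr = 3.55×10^-3 m.

Δd ≈ 3.55 mm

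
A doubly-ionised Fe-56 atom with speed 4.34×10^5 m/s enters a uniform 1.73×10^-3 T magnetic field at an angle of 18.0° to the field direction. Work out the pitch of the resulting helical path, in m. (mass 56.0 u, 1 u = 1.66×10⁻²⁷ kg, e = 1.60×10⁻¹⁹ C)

pitch ≈ 435 m

The velocity component along B is v∥ = v cos18.0° = 4.13×10^5 m/s.
The cyclotron period T = 2πm/(qB) = 1.06×10^-3 s is set by m, q, B alone.
Pitch = v∥·T = (4.13×10^5)(1.06×10^-3) = 435 m.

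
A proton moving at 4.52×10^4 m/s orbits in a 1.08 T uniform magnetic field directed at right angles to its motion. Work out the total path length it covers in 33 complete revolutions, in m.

L ≈ 0.0906 m

r = mv/(qB) = 4.37×10^-4 m, so one revolution covers 2πr = 2.74×10^-3 m.
In 33 revolutions: L = 33·2πr = 0.0906 m.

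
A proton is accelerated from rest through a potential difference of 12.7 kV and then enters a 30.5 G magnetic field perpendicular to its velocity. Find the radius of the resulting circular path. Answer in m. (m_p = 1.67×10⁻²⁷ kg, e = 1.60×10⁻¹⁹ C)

r ≈ 5.34 m

The kinetic energy gained is K = qV = (1×1.60×10^-19)(1.27×10^4) = 2.03×10^-15 J.
v = √(2K/m) = 1.56×10^6 m/s.
r = mv/(qB) = (1.67×10^-27)(1.56×10^6) / [(1×1.60×10^-19)(3.05×10^-3)] = 5.34 m.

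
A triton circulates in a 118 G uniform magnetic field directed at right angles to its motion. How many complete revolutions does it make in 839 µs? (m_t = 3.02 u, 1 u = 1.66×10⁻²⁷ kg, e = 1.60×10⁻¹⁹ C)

T = 2πm/(qB) = 2π(5.0132×10^-27) / [(1×1.60×10^-19)(0.0118)] = 1.6684×10^-5 s.
N = t/T = 8.39×10^-4 / 1.6684×10^-5 ≈ 50.29, so 50 complete revolutions.

N = 50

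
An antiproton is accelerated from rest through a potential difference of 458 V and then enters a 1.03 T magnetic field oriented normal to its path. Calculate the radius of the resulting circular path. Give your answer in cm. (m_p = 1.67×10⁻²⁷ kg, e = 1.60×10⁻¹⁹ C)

The kinetic energy gained is K = qV = (1×1.60×10^-19)(458) = 7.33×10^-17 J.
v = √(2K/m) = 2.96×10^5 m/s.
r = mv/(qB) = (1.67×10^-27)(2.96×10^5) / [(1×1.60×10^-19)(1.03)] = 3.00×10^-3 m.

r ≈ 0.300 cm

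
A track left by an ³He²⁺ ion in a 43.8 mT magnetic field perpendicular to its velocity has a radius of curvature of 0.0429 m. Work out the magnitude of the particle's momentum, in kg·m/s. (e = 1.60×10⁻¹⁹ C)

Since qvB = mv²/r, the momentum p = mv = qBr.
p = (2×1.60×10^-19)(0.0438)(0.0429) = 6.01×10^-22 kg·m/s.

p ≈ 6.01×10^-22 kg·m/s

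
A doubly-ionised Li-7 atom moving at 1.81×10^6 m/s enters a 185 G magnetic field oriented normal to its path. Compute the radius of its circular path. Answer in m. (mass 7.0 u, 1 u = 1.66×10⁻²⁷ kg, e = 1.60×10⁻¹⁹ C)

The magnetic force provides the centripetal force: qvB = mv²/r, so r = mv/(qB).
r = (1.16×10^-26 kg)(1.81×10^6 m/s) / [(2×1.60×10^-19 C)(0.0185 T)] = 3.55 m.

r ≈ 3.55 m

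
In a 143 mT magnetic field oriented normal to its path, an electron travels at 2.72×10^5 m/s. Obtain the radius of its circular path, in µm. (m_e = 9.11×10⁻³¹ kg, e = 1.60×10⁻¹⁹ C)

r ≈ 10.8 µm

The magnetic force provides the centripetal force: qvB = mv²/r, so r = mv/(qB).
r = (9.11×10^-31 kg)(2.72×10^5 m/s) / [(1×1.60×10^-19 C)(0.143 T)] = 1.08×10^-5 m.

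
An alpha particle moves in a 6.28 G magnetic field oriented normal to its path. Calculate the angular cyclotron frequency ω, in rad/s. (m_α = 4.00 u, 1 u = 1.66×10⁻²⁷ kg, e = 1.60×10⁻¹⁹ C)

ω ≈ 3.03×10^4 rad/s

ω = qB/m = (2×1.60×10^-19)(6.28×10^-4) / (6.64×10^-27) = 3.03×10^4 rad/s.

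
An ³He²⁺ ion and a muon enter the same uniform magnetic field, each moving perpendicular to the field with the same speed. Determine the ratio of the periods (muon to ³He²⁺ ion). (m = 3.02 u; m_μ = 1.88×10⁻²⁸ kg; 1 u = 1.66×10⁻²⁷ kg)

ratio ≈ 0.0750

T = 2πm/(qB) is independent of speed, so T₂/T₁ = (m₂/q₂)/(m₁/q₁).
T_{muon}/T_{³He²⁺ ion} = (1.88×10^-28/1e) / (5.01×10^-27/2e) = 0.0750.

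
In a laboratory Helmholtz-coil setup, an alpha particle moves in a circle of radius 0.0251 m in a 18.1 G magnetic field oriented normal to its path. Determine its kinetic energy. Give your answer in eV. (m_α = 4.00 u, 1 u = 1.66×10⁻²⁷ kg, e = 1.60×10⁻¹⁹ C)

K ≈ 0.0995 eV

v = qBr/m = (2×1.60×10^-19)(1.81×10^-3)(0.0251) / (6.64×10^-27) = 2190 m/s.
K = ½mv² = 0.5·(6.64×10^-27)·(2190)² = 1.59×10^-20 J = 0.0995 eV.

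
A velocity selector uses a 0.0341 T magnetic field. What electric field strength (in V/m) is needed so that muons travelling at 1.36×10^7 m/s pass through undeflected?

E ≈ 4.64×10^5 V/m

qE = qvB ⇒ E = vB = (1.36×10^7)(0.0341) = 4.64×10^5 V/m.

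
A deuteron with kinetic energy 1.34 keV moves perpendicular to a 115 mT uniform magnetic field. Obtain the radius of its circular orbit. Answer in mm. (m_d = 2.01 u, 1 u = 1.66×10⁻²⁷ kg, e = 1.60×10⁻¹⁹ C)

r ≈ 65.0 mm

Convert the energy: K = 1.34 keV = 2.14×10^-16 J.
v = √(2K/m) = √(2·2.14×10^-16/3.34×10^-27) = 3.58×10^5 m/s.
r = mv/(qB) = (3.34×10^-27)(3.58×10^5) / [(1×1.60×10^-19)(0.115)] = 0.0650 m.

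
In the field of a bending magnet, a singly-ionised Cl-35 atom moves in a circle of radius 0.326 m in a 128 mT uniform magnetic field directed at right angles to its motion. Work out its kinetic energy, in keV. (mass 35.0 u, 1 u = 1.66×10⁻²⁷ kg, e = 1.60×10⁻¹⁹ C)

K ≈ 2.40 keV

v = qBr/m = (1×1.60×10^-19)(0.128)(0.326) / (5.81×10^-26) = 1.15×10^5 m/s.
K = ½mv² = 0.5·(5.81×10^-26)·(1.15×10^5)² = 3.84×10^-16 J = 2.40 keV.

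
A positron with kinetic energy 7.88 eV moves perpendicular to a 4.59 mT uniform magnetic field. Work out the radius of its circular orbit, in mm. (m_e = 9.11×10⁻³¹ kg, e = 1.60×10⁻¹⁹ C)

Convert the energy: K = 7.88 eV = 1.26×10^-18 J.
v = √(2K/m) = √(2·1.26×10^-18/9.11×10^-31) = 1.66×10^6 m/s.
r = mv/(qB) = (9.11×10^-31)(1.66×10^6) / [(1×1.60×10^-19)(4.59×10^-3)] = 2.06×10^-3 m.

r ≈ 2.06 mm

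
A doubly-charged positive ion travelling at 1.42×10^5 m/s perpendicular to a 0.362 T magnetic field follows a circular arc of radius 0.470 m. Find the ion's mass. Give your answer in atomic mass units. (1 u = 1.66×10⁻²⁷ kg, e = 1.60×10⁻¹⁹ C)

m ≈ 231 u

qvB = mv²/r ⇒ m = qBr/v.
m = (2×1.60×10^-19)(0.362)(0.470) / (1.42×10^5) = 3.83×10^-25 kg = 231 u.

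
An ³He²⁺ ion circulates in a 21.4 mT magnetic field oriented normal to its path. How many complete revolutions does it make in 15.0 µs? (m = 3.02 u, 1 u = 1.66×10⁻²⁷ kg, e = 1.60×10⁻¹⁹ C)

N = 3

T = 2πm/(qB) = 2π(5.0132×10^-27) / [(2×1.60×10^-19)(0.0214)] = 4.5997×10^-6 s.
N = t/T = 1.50×10^-5 / 4.5997×10^-6 ≈ 3.26, so 3 complete revolutions.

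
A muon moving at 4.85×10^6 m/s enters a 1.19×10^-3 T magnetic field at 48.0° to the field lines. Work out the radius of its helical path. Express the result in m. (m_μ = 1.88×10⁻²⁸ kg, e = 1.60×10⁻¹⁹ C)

Only the perpendicular component v⊥ = v sin48.0° = 3.60×10^6 m/s is bent by the field.
r = m v⊥ /(qB) = (1.88×10^-28)(3.60×10^6) / [(1×1.60×10^-19)(1.19×10^-3)] = 3.56 m.

r ≈ 3.56 m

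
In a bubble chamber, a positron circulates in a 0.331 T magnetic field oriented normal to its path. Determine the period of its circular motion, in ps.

The cyclotron period is independent of speed: T = 2πm/(qB).
T = 2π(9.11×10^-31) / [(1×1.60×10^-19)(0.331)] = 1.08×10^-10 s.

T ≈ 108 ps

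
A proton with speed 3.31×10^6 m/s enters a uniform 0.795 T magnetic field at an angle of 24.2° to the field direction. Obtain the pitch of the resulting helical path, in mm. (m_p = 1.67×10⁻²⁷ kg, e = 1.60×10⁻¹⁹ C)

pitch ≈ 249 mm

The velocity component along B is v∥ = v cos24.2° = 3.02×10^6 m/s.
The cyclotron period T = 2πm/(qB) = 8.25×10^-8 s is set by m, q, B alone.
Pitch = v∥·T = (3.02×10^6)(8.25×10^-8) = 0.249 m.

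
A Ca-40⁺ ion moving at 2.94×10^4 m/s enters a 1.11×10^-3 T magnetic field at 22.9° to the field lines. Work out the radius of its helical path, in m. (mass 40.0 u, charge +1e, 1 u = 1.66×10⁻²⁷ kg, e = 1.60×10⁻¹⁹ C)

r ≈ 4.28 m

Only the perpendicular component v⊥ = v sin22.9° = 1.14×10^4 m/s is bent by the field.
r = m v⊥ /(qB) = (6.64×10^-26)(1.14×10^4) / [(1×1.60×10^-19)(1.11×10^-3)] = 4.28 m.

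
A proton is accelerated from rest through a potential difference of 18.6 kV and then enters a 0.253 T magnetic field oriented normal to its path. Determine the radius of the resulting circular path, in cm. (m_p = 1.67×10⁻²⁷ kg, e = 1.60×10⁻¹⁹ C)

r ≈ 7.79 cm

The kinetic energy gained is K = qV = (1×1.60×10^-19)(1.86×10^4) = 2.98×10^-15 J.
v = √(2K/m) = 1.89×10^6 m/s.
r = mv/(qB) = (1.67×10^-27)(1.89×10^6) / [(1×1.60×10^-19)(0.253)] = 0.0779 m.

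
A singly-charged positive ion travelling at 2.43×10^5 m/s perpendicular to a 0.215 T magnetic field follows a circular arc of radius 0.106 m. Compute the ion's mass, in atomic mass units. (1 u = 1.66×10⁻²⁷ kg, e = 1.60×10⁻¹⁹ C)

qvB = mv²/r ⇒ m = qBr/v.
m = (1×1.60×10^-19)(0.215)(0.106) / (2.43×10^5) = 1.50×10^-26 kg = 9.04 u.

m ≈ 9.04 u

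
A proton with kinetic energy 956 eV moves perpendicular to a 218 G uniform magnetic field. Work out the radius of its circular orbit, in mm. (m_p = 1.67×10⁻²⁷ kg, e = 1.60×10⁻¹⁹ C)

Convert the energy: K = 956 eV = 1.53×10^-16 J.
v = √(2K/m) = √(2·1.53×10^-16/1.67×10^-27) = 4.28×10^5 m/s.
r = mv/(qB) = (1.67×10^-27)(4.28×10^5) / [(1×1.60×10^-19)(0.0218)] = 0.205 m.

r ≈ 205 mm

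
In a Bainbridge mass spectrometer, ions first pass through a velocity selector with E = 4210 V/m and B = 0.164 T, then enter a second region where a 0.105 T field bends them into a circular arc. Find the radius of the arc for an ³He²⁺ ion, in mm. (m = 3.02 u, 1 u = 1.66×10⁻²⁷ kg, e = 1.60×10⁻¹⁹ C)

r ≈ 3.83 mm

The selector passes v = E/B = 4210/0.164 = 2.57×10^4 m/s.
In the deflection region, r = mv/(qB₂) = (5.01×10^-27)(2.57×10^4) / [(2×1.60×10^-19)(0.105)] = 3.83×10^-3 m.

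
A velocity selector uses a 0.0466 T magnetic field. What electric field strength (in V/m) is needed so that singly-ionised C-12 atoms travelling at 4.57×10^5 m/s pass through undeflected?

qE = qvB ⇒ E = vB = (4.57×10^5)(0.0466) = 2.13×10^4 V/m.

E ≈ 2.13×10^4 V/m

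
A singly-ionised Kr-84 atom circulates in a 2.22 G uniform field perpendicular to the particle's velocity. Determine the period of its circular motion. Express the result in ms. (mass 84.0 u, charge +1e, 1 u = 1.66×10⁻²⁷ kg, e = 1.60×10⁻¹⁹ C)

The cyclotron period is independent of speed: T = 2πm/(qB).
T = 2π(1.39×10^-25) / [(1×1.60×10^-19)(2.22×10^-4)] = 0.0247 s.

T ≈ 24.7 ms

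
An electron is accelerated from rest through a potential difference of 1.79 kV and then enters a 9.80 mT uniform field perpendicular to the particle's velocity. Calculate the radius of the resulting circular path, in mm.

r ≈ 14.6 mm

The kinetic energy gained is K = qV = (1×1.60×10^-19)(1790) = 2.86×10^-16 J.
v = √(2K/m) = 2.51×10^7 m/s.
r = mv/(qB) = (9.11×10^-31)(2.51×10^7) / [(1×1.60×10^-19)(9.80×10^-3)] = 0.0146 m.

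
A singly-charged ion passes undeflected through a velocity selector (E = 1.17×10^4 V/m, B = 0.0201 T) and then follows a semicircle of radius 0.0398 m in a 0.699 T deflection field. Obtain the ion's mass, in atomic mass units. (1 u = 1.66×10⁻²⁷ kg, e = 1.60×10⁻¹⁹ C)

v = E/B₁ = 5.82×10^5 m/s.
From r = mv/(qB₂), m = qB₂r/v = (1×1.60×10^-19)(0.699)(0.0398) / (5.82×10^5) = 7.65×10^-27 kg.
In atomic mass units: m = 7.65×10^-27 / 1.66×10^-27 = 4.61 u.

m ≈ 4.61 u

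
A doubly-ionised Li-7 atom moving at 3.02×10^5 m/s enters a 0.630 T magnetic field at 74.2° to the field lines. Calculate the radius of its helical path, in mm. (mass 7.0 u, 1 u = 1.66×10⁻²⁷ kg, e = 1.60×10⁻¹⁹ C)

Only the perpendicular component v⊥ = v sin74.2° = 2.91×10^5 m/s is bent by the field.
r = m v⊥ /(qB) = (1.16×10^-26)(2.91×10^5) / [(2×1.60×10^-19)(0.630)] = 0.0167 m.

r ≈ 16.7 mm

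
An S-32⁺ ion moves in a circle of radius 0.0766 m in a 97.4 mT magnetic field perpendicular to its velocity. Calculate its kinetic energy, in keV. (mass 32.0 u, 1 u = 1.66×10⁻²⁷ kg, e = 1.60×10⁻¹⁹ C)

K ≈ 0.0838 keV

v = qBr/m = (1×1.60×10^-19)(0.0974)(0.0766) / (5.31×10^-26) = 2.25×10^4 m/s.
K = ½mv² = 0.5·(5.31×10^-26)·(2.25×10^4)² = 1.34×10^-17 J = 0.0838 keV.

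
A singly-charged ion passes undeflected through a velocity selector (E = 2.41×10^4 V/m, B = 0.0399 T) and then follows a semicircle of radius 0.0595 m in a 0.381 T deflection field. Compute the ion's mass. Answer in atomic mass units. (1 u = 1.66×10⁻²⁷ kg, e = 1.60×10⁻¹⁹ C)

v = E/B₁ = 6.04×10^5 m/s.
From r = mv/(qB₂), m = qB₂r/v = (1×1.60×10^-19)(0.381)(0.0595) / (6.04×10^5) = 6.01×10^-27 kg.
In atomic mass units: m = 6.01×10^-27 / 1.66×10^-27 = 3.62 u.

m ≈ 3.62 u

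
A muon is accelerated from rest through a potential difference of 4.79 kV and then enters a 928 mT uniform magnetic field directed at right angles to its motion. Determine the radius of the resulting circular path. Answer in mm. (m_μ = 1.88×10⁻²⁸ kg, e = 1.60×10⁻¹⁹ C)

r ≈ 3.62 mm

The kinetic energy gained is K = qV = (1×1.60×10^-19)(4790) = 7.66×10^-16 J.
v = √(2K/m) = 2.86×10^6 m/s.
r = mv/(qB) = (1.88×10^-28)(2.86×10^6) / [(1×1.60×10^-19)(0.928)] = 3.62×10^-3 m.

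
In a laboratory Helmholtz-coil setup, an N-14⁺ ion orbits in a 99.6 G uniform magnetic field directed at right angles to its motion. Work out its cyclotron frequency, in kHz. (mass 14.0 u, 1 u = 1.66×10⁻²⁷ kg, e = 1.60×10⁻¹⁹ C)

f ≈ 10.9 kHz

f = qB/(2πm) = (1×1.60×10^-19)(9.96×10^-3) / [2π(2.32×10^-26)] = 1.09×10^4 Hz.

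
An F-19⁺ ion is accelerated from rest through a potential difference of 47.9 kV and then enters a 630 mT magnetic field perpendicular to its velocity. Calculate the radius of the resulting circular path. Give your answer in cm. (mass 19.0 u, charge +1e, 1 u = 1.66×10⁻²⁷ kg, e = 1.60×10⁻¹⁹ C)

r ≈ 21.8 cm

The kinetic energy gained is K = qV = (1×1.60×10^-19)(4.79×10^4) = 7.66×10^-15 J.
v = √(2K/m) = 6.97×10^5 m/s.
r = mv/(qB) = (3.15×10^-26)(6.97×10^5) / [(1×1.60×10^-19)(0.630)] = 0.218 m.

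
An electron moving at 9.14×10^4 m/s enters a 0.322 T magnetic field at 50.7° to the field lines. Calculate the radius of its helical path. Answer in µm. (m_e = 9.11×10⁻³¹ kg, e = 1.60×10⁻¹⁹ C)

r ≈ 1.25 µm

Only the perpendicular component v⊥ = v sin50.7° = 7.07×10^4 m/s is bent by the field.
r = m v⊥ /(qB) = (9.11×10^-31)(7.07×10^4) / [(1×1.60×10^-19)(0.322)] = 1.25×10^-6 m.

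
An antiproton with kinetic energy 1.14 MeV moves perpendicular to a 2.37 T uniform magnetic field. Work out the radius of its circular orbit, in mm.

r ≈ 65.1 mm

Convert the energy: K = 1.14 MeV = 1.82×10^-13 J.
v = √(2K/m) = √(2·1.82×10^-13/1.67×10^-27) = 1.48×10^7 m/s.
r = mv/(qB) = (1.67×10^-27)(1.48×10^7) / [(1×1.60×10^-19)(2.37)] = 0.0651 m.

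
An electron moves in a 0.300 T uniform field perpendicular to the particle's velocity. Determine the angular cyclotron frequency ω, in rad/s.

ω ≈ 5.27×10^10 rad/s

ω = qB/m = (1×1.60×10^-19)(0.300) / (9.11×10^-31) = 5.27×10^10 rad/s.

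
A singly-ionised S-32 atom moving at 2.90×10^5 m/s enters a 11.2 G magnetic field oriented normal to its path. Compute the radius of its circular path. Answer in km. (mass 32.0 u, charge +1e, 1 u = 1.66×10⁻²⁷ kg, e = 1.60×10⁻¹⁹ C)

r ≈ 0.0860 km

The magnetic force provides the centripetal force: qvB = mv²/r, so r = mv/(qB).
r = (5.31×10^-26 kg)(2.90×10^5 m/s) / [(1×1.60×10^-19 C)(1.12×10^-3 T)] = 86.0 m.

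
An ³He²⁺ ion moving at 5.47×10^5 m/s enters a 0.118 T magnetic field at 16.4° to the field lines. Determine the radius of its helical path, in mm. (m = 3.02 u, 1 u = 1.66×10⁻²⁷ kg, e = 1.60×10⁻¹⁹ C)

r ≈ 20.5 mm

Only the perpendicular component v⊥ = v sin16.4° = 1.54×10^5 m/s is bent by the field.
r = m v⊥ /(qB) = (5.01×10^-27)(1.54×10^5) / [(2×1.60×10^-19)(0.118)] = 0.0205 m.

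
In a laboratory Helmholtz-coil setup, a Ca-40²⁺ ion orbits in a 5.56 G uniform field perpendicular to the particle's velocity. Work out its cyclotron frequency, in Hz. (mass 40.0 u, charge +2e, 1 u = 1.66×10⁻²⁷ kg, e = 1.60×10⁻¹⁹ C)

f ≈ 426 Hz

f = qB/(2πm) = (2×1.60×10^-19)(5.56×10^-4) / [2π(6.64×10^-26)] = 426 Hz.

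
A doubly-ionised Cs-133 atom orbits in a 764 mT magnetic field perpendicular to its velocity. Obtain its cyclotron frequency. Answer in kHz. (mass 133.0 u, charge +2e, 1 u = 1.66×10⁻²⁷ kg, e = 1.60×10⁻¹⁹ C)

f = qB/(2πm) = (2×1.60×10^-19)(0.764) / [2π(2.21×10^-25)] = 1.76×10^5 Hz.

f ≈ 176 kHz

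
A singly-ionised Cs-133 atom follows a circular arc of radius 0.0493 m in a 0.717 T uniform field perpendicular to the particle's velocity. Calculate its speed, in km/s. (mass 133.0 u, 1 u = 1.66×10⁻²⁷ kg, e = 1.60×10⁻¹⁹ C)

v ≈ 25.6 km/s

From qvB = mv²/r, v = qBr/m.
v = (1×1.60×10^-19)(0.717)(0.0493) / (2.21×10^-25) = 2.56×10^4 m/s.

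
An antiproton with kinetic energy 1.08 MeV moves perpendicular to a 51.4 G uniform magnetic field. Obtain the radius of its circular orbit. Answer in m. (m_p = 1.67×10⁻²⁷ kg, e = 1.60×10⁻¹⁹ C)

r ≈ 29.2 m

Convert the energy: K = 1.08 MeV = 1.73×10^-13 J.
v = √(2K/m) = √(2·1.73×10^-13/1.67×10^-27) = 1.44×10^7 m/s.
r = mv/(qB) = (1.67×10^-27)(1.44×10^7) / [(1×1.60×10^-19)(5.14×10^-3)] = 29.2 m.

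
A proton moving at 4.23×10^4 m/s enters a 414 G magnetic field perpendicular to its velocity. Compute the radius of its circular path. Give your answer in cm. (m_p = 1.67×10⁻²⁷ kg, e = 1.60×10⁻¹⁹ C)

The magnetic force provides the centripetal force: qvB = mv²/r, so r = mv/(qB).
r = (1.67×10^-27 kg)(4.23×10^4 m/s) / [(1×1.60×10^-19 C)(0.0414 T)] = 0.0107 m.

r ≈ 1.07 cm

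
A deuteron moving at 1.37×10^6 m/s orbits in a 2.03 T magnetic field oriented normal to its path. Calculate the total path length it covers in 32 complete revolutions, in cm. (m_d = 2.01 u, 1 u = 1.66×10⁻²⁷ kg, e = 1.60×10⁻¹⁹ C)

r = mv/(qB) = 0.0141 m, so one revolution covers 2πr = 0.0884 m.
In 32 revolutions: L = 32·2πr = 2.83 m.

L ≈ 283 cm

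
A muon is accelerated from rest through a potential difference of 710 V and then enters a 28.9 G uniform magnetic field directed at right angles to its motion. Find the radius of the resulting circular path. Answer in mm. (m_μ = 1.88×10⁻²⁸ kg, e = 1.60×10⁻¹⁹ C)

The kinetic energy gained is K = qV = (1×1.60×10^-19)(710) = 1.14×10^-16 J.
v = √(2K/m) = 1.10×10^6 m/s.
r = mv/(qB) = (1.88×10^-28)(1.10×10^6) / [(1×1.60×10^-19)(2.89×10^-3)] = 0.447 m.

r ≈ 447 mm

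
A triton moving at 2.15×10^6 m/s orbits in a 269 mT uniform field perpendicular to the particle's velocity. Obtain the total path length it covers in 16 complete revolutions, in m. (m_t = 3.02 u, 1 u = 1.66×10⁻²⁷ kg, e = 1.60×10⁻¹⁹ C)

r = mv/(qB) = 0.250 m, so one revolution covers 2πr = 1.57 m.
In 16 revolutions: L = 16·2πr = 25.2 m.

L ≈ 25.2 m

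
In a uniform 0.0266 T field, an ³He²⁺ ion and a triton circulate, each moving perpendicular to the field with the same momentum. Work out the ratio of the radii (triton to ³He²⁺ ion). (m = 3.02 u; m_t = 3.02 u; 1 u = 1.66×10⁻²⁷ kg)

ratio ≈ 2.00

r = p/(qB) ⇒ at equal p, r ∝ 1/q.
r_{triton}/r_{³He²⁺ ion} = 2.00.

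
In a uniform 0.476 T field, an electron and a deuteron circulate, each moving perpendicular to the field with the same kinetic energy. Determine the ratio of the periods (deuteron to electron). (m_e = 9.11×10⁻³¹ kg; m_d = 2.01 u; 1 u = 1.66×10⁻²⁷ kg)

T = 2πm/(qB) is independent of speed, so T₂/T₁ = (m₂/q₂)/(m₁/q₁).
T_{deuteron}/T_{electron} = (3.34×10^-27/1e) / (9.11×10^-31/1e) = 3660.

ratio ≈ 3660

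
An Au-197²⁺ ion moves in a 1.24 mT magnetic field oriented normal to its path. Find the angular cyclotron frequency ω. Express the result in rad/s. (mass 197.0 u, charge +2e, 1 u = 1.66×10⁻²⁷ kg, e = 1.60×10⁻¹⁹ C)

ω ≈ 1210 rad/s

ω = qB/m = (2×1.60×10^-19)(1.24×10^-3) / (3.27×10^-25) = 1210 rad/s.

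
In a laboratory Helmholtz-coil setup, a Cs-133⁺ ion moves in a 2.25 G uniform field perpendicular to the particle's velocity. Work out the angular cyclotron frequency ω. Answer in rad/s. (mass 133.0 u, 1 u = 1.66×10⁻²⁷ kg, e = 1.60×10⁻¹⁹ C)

ω = qB/m = (1×1.60×10^-19)(2.25×10^-4) / (2.21×10^-25) = 163 rad/s.

ω ≈ 163 rad/s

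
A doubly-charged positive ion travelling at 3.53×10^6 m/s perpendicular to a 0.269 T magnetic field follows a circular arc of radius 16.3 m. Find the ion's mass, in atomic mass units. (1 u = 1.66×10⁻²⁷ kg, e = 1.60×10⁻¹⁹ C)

m ≈ 239 u

qvB = mv²/r ⇒ m = qBr/v.
m = (2×1.60×10^-19)(0.269)(16.3) / (3.53×10^6) = 3.97×10^-25 kg = 239 u.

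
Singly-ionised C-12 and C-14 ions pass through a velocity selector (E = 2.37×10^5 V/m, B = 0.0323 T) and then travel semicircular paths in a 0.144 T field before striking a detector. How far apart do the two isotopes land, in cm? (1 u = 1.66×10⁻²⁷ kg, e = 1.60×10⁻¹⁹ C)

Δd ≈ 211 cm

Both emerge at v = E/B₁ = 7.34×10^6 m/s.
r = mv/(qB₂), so r₁ = 6.34 m and r₂ = 7.40 m, giving Δr = 1.06 m.
After a semicircle each ion lands a diameter 2r from the entry slit, so the separation is 2Δr = 2.11 m.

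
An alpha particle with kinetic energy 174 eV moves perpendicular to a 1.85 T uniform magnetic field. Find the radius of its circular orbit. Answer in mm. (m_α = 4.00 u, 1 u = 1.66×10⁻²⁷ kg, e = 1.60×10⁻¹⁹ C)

Convert the energy: K = 174 eV = 2.78×10^-17 J.
v = √(2K/m) = √(2·2.78×10^-17/6.64×10^-27) = 9.16×10^4 m/s.
r = mv/(qB) = (6.64×10^-27)(9.16×10^4) / [(2×1.60×10^-19)(1.85)] = 1.03×10^-3 m.

r ≈ 1.03 mm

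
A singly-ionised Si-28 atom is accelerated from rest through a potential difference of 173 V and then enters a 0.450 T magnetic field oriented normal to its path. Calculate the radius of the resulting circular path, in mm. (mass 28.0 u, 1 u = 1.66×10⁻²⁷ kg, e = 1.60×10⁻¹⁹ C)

r ≈ 22.3 mm

The kinetic energy gained is K = qV = (1×1.60×10^-19)(173) = 2.77×10^-17 J.
v = √(2K/m) = 3.45×10^4 m/s.
r = mv/(qB) = (4.65×10^-26)(3.45×10^4) / [(1×1.60×10^-19)(0.450)] = 0.0223 m.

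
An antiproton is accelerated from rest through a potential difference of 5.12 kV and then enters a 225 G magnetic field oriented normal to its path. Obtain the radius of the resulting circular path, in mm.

r ≈ 459 mm

The kinetic energy gained is K = qV = (1×1.60×10^-19)(5120) = 8.19×10^-16 J.
v = √(2K/m) = 9.90×10^5 m/s.
r = mv/(qB) = (1.67×10^-27)(9.90×10^5) / [(1×1.60×10^-19)(0.0225)] = 0.459 m.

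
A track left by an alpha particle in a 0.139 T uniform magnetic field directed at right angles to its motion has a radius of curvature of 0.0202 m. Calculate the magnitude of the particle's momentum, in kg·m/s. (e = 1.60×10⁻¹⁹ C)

p ≈ 8.98×10^-22 kg·m/s

Since qvB = mv²/r, the momentum p = mv = qBr.
p = (2×1.60×10^-19)(0.139)(0.0202) = 8.98×10^-22 kg·m/s.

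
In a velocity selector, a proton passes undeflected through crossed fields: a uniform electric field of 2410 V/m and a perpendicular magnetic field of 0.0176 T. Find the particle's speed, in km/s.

For zero net force, qE = qvB, so v = E/B.
v = (2410) / (0.0176) = 1.37×10^5 m/s.

v ≈ 137 km/s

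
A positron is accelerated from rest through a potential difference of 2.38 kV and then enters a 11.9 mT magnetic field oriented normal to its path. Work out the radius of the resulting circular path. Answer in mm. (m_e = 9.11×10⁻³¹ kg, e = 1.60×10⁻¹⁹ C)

r ≈ 13.8 mm

The kinetic energy gained is K = qV = (1×1.60×10^-19)(2380) = 3.81×10^-16 J.
v = √(2K/m) = 2.89×10^7 m/s.
r = mv/(qB) = (9.11×10^-31)(2.89×10^7) / [(1×1.60×10^-19)(0.0119)] = 0.0138 m.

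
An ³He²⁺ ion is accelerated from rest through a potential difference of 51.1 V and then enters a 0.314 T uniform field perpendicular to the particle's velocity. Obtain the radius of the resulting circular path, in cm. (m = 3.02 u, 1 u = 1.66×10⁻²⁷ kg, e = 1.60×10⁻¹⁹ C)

r ≈ 0.403 cm

The kinetic energy gained is K = qV = (2×1.60×10^-19)(51.1) = 1.64×10^-17 J.
v = √(2K/m) = 8.08×10^4 m/s.
r = mv/(qB) = (5.01×10^-27)(8.08×10^4) / [(2×1.60×10^-19)(0.314)] = 4.03×10^-3 m.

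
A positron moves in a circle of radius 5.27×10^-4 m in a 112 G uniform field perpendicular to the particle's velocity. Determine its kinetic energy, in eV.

K ≈ 3.06 eV

v = qBr/m = (1×1.60×10^-19)(0.0112)(5.27×10^-4) / (9.11×10^-31) = 1.04×10^6 m/s.
K = ½mv² = 0.5·(9.11×10^-31)·(1.04×10^6)² = 4.89×10^-19 J = 3.06 eV.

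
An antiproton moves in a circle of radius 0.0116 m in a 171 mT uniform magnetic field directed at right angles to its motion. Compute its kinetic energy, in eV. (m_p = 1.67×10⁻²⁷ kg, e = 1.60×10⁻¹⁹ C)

v = qBr/m = (1×1.60×10^-19)(0.171)(0.0116) / (1.67×10^-27) = 1.90×10^5 m/s.
K = ½mv² = 0.5·(1.67×10^-27)·(1.90×10^5)² = 3.02×10^-17 J = 188 eV.

K ≈ 188 eV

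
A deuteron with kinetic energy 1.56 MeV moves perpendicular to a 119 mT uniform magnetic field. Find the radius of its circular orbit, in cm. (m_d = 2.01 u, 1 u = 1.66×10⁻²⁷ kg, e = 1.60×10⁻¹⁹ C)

r ≈ 214 cm

Convert the energy: K = 1.56 MeV = 2.50×10^-13 J.
v = √(2K/m) = √(2·2.50×10^-13/3.34×10^-27) = 1.22×10^7 m/s.
r = mv/(qB) = (3.34×10^-27)(1.22×10^7) / [(1×1.60×10^-19)(0.119)] = 2.14 m.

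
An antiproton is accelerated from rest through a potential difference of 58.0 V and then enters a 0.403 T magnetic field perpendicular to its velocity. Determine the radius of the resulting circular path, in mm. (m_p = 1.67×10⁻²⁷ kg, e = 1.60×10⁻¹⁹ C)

The kinetic energy gained is K = qV = (1×1.60×10^-19)(58.0) = 9.28×10^-18 J.
v = √(2K/m) = 1.05×10^5 m/s.
r = mv/(qB) = (1.67×10^-27)(1.05×10^5) / [(1×1.60×10^-19)(0.403)] = 2.73×10^-3 m.

r ≈ 2.73 mm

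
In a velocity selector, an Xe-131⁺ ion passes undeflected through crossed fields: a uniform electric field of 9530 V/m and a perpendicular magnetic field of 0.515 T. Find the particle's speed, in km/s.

v ≈ 18.5 km/s

For zero net force, qE = qvB, so v = E/B.
v = (9530) / (0.515) = 1.85×10^4 m/s.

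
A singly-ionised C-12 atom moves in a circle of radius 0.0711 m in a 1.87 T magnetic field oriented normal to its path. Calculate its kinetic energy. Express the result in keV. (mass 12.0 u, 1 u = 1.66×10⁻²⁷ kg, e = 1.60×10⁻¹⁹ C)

K ≈ 71.0 keV

v = qBr/m = (1×1.60×10^-19)(1.87)(0.0711) / (1.99×10^-26) = 1.07×10^6 m/s.
K = ½mv² = 0.5·(1.99×10^-26)·(1.07×10^6)² = 1.14×10^-14 J = 71.0 keV.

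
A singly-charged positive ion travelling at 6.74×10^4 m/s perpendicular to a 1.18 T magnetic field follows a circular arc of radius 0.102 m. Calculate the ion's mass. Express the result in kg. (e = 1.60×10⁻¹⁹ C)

m ≈ 2.86×10^-25 kg

qvB = mv²/r ⇒ m = qBr/v.
m = (1×1.60×10^-19)(1.18)(0.102) / (6.74×10^4) = 2.86×10^-25 kg.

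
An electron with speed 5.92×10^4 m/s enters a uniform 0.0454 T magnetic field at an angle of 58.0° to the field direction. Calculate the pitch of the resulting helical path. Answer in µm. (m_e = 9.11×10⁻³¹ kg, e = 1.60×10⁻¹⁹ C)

pitch ≈ 24.7 µm

The velocity component along B is v∥ = v cos58.0° = 3.14×10^4 m/s.
The cyclotron period T = 2πm/(qB) = 7.88×10^-10 s is set by m, q, B alone.
Pitch = v∥·T = (3.14×10^4)(7.88×10^-10) = 2.47×10^-5 m.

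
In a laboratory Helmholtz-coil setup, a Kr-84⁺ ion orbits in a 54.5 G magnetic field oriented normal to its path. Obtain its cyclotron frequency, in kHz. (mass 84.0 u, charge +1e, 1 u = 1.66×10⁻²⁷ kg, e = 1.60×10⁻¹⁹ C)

f ≈ 0.995 kHz

f = qB/(2πm) = (1×1.60×10^-19)(5.45×10^-3) / [2π(1.39×10^-25)] = 995 Hz.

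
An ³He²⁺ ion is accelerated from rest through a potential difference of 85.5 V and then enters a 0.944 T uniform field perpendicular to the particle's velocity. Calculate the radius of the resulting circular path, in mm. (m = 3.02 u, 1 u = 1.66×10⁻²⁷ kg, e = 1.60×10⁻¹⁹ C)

The kinetic energy gained is K = qV = (2×1.60×10^-19)(85.5) = 2.74×10^-17 J.
v = √(2K/m) = 1.04×10^5 m/s.
r = mv/(qB) = (5.01×10^-27)(1.04×10^5) / [(2×1.60×10^-19)(0.944)] = 1.73×10^-3 m.

r ≈ 1.73 mm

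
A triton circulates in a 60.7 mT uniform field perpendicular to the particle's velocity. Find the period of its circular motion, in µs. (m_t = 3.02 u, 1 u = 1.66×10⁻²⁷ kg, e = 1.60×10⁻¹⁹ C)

T ≈ 3.24 µs

The cyclotron period is independent of speed: T = 2πm/(qB).
T = 2π(5.01×10^-27) / [(1×1.60×10^-19)(0.0607)] = 3.24×10^-6 s.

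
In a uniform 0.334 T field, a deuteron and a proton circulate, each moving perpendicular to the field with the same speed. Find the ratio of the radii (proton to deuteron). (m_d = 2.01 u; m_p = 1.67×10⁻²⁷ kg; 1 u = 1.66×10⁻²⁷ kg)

r = mv/(qB) ⇒ at equal v, r ∝ m/q.
r_{proton}/r_{deuteron} = 0.501.

ratio ≈ 0.501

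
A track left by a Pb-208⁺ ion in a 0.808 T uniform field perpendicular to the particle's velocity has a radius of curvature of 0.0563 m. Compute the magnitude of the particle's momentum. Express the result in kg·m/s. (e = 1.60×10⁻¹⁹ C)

p ≈ 7.28×10^-21 kg·m/s

Since qvB = mv²/r, the momentum p = mv = qBr.
p = (1×1.60×10^-19)(0.808)(0.0563) = 7.28×10^-21 kg·m/s.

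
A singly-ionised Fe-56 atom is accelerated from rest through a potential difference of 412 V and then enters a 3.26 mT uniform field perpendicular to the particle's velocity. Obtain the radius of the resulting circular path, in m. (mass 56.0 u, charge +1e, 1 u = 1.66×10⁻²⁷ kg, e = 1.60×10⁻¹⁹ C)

r ≈ 6.71 m

The kinetic energy gained is K = qV = (1×1.60×10^-19)(412) = 6.59×10^-17 J.
v = √(2K/m) = 3.77×10^4 m/s.
r = mv/(qB) = (9.30×10^-26)(3.77×10^4) / [(1×1.60×10^-19)(3.26×10^-3)] = 6.71 m.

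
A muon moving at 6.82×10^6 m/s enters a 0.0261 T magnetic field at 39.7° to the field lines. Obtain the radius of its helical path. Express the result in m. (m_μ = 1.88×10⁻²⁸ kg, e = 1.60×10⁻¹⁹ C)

Only the perpendicular component v⊥ = v sin39.7° = 4.36×10^6 m/s is bent by the field.
r = m v⊥ /(qB) = (1.88×10^-28)(4.36×10^6) / [(1×1.60×10^-19)(0.0261)] = 0.196 m.

r ≈ 0.196 m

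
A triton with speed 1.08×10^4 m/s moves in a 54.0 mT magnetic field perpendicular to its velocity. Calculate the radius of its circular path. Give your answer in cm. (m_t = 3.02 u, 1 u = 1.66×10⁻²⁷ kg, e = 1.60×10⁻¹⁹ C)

The magnetic force provides the centripetal force: qvB = mv²/r, so r = mv/(qB).
r = (5.01×10^-27 kg)(1.08×10^4 m/s) / [(1×1.60×10^-19 C)(0.0540 T)] = 6.27×10^-3 m.

r ≈ 0.627 cm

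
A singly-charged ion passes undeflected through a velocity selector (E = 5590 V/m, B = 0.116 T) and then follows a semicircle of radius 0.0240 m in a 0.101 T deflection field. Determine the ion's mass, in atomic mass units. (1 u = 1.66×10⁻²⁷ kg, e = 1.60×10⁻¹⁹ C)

v = E/B₁ = 4.82×10^4 m/s.
From r = mv/(qB₂), m = qB₂r/v = (1×1.60×10^-19)(0.101)(0.0240) / (4.82×10^4) = 8.05×10^-27 kg.
In atomic mass units: m = 8.05×10^-27 / 1.66×10^-27 = 4.85 u.

m ≈ 4.85 u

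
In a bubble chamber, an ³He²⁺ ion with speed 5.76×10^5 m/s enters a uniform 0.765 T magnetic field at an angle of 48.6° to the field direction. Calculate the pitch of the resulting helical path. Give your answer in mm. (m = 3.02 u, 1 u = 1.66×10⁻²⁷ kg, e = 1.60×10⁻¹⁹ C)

The velocity component along B is v∥ = v cos48.6° = 3.81×10^5 m/s.
The cyclotron period T = 2πm/(qB) = 1.29×10^-7 s is set by m, q, B alone.
Pitch = v∥·T = (3.81×10^5)(1.29×10^-7) = 0.0490 m.

pitch ≈ 49.0 mm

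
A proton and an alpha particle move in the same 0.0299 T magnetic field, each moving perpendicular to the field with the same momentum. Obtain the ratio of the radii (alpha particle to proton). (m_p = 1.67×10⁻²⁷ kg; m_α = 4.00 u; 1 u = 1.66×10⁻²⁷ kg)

ratio ≈ 0.500

r = p/(qB) ⇒ at equal p, r ∝ 1/q.
r_{alpha particle}/r_{proton} = 0.500.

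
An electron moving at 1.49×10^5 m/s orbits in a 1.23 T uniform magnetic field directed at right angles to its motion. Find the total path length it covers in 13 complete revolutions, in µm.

L ≈ 56.3 µm

r = mv/(qB) = 6.90×10^-7 m, so one revolution covers 2πr = 4.33×10^-6 m.
In 13 revolutions: L = 13·2πr = 5.63×10^-5 m.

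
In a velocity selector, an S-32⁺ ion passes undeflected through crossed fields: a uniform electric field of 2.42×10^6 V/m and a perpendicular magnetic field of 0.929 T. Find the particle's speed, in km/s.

For zero net force, qE = qvB, so v = E/B.
v = (2.42×10^6) / (0.929) = 2.60×10^6 m/s.

v ≈ 2600 km/s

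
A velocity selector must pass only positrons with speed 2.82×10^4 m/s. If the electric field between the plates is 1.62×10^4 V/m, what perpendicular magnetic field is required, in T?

B ≈ 0.574 T

qE = qvB ⇒ B = E/v = (1.62×10^4) / (2.82×10^4) = 0.574 T.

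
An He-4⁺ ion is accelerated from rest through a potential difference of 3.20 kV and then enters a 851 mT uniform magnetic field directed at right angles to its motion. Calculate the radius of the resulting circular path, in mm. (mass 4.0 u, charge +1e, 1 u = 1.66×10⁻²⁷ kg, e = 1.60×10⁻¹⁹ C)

r ≈ 19.2 mm

The kinetic energy gained is K = qV = (1×1.60×10^-19)(3200) = 5.12×10^-16 J.
v = √(2K/m) = 3.93×10^5 m/s.
r = mv/(qB) = (6.64×10^-27)(3.93×10^5) / [(1×1.60×10^-19)(0.851)] = 0.0192 m.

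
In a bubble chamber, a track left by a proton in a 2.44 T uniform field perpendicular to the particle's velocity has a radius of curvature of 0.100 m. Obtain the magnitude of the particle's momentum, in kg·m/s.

p ≈ 3.90×10^-20 kg·m/s

Since qvB = mv²/r, the momentum p = mv = qBr.
p = (1×1.60×10^-19)(2.44)(0.100) = 3.90×10^-20 kg·m/s.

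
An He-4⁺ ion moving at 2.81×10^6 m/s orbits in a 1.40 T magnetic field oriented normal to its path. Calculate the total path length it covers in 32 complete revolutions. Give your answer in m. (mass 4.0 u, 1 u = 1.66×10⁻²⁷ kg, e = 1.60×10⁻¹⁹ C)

L ≈ 16.7 m

r = mv/(qB) = 0.0833 m, so one revolution covers 2πr = 0.523 m.
In 32 revolutions: L = 32·2πr = 16.7 m.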